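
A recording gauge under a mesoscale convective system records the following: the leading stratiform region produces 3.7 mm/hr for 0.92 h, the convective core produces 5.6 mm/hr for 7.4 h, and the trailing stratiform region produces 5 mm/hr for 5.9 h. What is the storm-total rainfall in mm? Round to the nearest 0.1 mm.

Total = Σ Rᵢ Δtᵢ = 3.7 × 0.92 + 5.6 × 7.4 + 5 × 5.9
      = 3.404 + 41.44 + 29.5 = 74.3 mm.

total ≈ 74.3 mm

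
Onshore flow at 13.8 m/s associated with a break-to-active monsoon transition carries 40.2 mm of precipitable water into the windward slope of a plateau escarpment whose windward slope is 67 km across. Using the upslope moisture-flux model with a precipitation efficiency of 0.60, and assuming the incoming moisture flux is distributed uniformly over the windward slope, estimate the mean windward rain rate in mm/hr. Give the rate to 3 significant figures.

Incoming column moisture flux per unit ridge length: F = V × PW = 13.8 × 40.2 = 554.76 mm·m/s.
Spread over the 67 km slope with efficiency ε = 0.60: R = ε·F/W = 0.60 × 554.76 / 67000 m = 4.968e-03 mm/s.
R = 4.968e-03 × 3600 = 17.9 mm/hr.

R ≈ 17.9 mm/hr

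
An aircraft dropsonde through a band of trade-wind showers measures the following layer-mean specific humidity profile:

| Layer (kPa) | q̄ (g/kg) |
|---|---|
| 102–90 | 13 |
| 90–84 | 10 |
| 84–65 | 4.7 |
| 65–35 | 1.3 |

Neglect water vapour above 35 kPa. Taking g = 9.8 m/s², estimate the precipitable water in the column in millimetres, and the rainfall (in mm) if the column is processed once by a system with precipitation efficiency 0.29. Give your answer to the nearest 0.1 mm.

Precipitable water is the column-integrated vapour mass per unit area: PW = (1/g) Σ q̄ Δp, with q in kg/kg and Δp in Pa (1 kg/m² of water = 1 mm).
Layer 102–90 kPa: Δp = 120 hPa = 12000 Pa, q̄ = 0.013 kg/kg → 0.013 × 12000 / 9.8 = 15.92 mm
Layer 90–84 kPa: Δp = 60 hPa = 6000 Pa, q̄ = 0.01 kg/kg → 0.01 × 6000 / 9.8 = 6.12 mm
Layer 84–65 kPa: Δp = 190 hPa = 19000 Pa, q̄ = 0.0047 kg/kg → 0.0047 × 19000 / 9.8 = 9.11 mm
Layer 65–35 kPa: Δp = 300 hPa = 30000 Pa, q̄ = 0.0013 kg/kg → 0.0013 × 30000 / 9.8 = 3.98 mm
PW = 15.92 + 6.12 + 9.11 + 3.98 = 35.13 ≈ 35.1 mm.
Rainfall = ε × PW = 0.29 × 35.1 = 10.2 mm.

PW ≈ 35.1 mm; rainfall ≈ 10.2 mm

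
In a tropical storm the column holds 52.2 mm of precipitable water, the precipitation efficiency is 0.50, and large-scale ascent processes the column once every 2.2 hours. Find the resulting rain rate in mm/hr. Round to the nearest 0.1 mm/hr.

Each overturning extracts ε × PW = 0.50 × 52.2 = 26.1 mm.
Rate = ε·PW / τ = 26.1 / 2.2 h = 11.9 mm/hr.

R ≈ 11.9 mm/hr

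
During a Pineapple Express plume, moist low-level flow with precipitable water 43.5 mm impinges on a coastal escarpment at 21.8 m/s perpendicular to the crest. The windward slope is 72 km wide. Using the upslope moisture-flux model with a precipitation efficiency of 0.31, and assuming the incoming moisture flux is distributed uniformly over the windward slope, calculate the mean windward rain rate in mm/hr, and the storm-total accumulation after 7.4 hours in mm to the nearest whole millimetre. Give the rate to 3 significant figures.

R ≈ 14.7 mm/hr; total ≈ 109 mm

Incoming column moisture flux per unit ridge length: F = V × PW = 21.8 × 43.5 = 948.3 mm·m/s.
Spread over the 72 km slope with efficiency ε = 0.31: R = ε·F/W = 0.31 × 948.3 / 72000 m = 4.083e-03 mm/s.
R = 4.083e-03 × 3600 = 14.7 mm/hr.
Over 7.4 h: total = 14.7 × 7.4 = 108.78 ≈ 109 mm.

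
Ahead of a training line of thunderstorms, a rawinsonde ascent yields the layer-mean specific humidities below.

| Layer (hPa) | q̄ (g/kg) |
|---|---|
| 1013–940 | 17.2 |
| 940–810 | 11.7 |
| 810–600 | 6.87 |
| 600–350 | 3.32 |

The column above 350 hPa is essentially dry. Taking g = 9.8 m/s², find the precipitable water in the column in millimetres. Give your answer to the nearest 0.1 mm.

PW ≈ 51.5 mm

Precipitable water is the column-integrated vapour mass per unit area: PW = (1/g) Σ q̄ Δp, with q in kg/kg and Δp in Pa (1 kg/m² of water = 1 mm).
Layer 1013–940 hPa: Δp = 73 hPa = 7300 Pa, q̄ = 0.0172 kg/kg → 0.0172 × 7300 / 9.8 = 12.81 mm
Layer 940–810 hPa: Δp = 130 hPa = 13000 Pa, q̄ = 0.0117 kg/kg → 0.0117 × 13000 / 9.8 = 15.52 mm
Layer 810–600 hPa: Δp = 210 hPa = 21000 Pa, q̄ = 0.00687 kg/kg → 0.00687 × 21000 / 9.8 = 14.72 mm
Layer 600–350 hPa: Δp = 250 hPa = 25000 Pa, q̄ = 0.00332 kg/kg → 0.00332 × 25000 / 9.8 = 8.47 mm
PW = 12.81 + 15.52 + 14.72 + 8.47 = 51.52 ≈ 51.5 mm.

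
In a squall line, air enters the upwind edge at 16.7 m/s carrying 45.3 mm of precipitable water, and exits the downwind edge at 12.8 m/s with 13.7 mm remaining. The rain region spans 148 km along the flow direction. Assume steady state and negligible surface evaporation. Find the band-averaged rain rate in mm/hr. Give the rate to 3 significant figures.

R ≈ 14.1 mm/hr

Column moisture flux per unit crosswind length is F = V × PW.
Inflow: F_in = 16.7 × 45.3 = 756.51 mm·m/s
Outflow: F_out = 12.8 × 13.7 = 175.36 mm·m/s
Steady-state rate R = (F_in − F_out)/L = (756.51 − 175.36) / 148000 m = 3.927e-03 mm/s.
R = 3.927e-03 × 3600 = 14.1 mm/hr.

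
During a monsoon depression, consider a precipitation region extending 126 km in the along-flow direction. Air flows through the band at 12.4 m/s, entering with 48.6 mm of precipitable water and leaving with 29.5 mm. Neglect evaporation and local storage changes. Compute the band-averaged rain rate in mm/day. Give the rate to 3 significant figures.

Column moisture flux per unit crosswind length is F = V × PW.
Inflow: F_in = 12.4 × 48.6 = 602.64 mm·m/s
Outflow: F_out = 12.4 × 29.5 = 365.8 mm·m/s
Steady-state rate R = (F_in − F_out)/L = (602.64 − 365.8) / 126000 m = 1.880e-03 mm/s.
R = 1.880e-03 × 3600 × 24 = 162 mm/day.

R ≈ 162 mm/day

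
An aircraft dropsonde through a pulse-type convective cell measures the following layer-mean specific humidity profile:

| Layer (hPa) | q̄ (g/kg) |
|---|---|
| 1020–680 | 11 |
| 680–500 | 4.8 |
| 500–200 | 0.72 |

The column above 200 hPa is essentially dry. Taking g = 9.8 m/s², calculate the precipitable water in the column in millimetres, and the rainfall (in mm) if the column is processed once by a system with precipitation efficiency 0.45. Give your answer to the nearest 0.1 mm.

PW ≈ 49.2 mm; rainfall ≈ 22.1 mm

Precipitable water is the column-integrated vapour mass per unit area: PW = (1/g) Σ q̄ Δp, with q in kg/kg and Δp in Pa (1 kg/m² of water = 1 mm).
Layer 1020–680 hPa: Δp = 340 hPa = 34000 Pa, q̄ = 0.011 kg/kg → 0.011 × 34000 / 9.8 = 38.16 mm
Layer 680–500 hPa: Δp = 180 hPa = 18000 Pa, q̄ = 0.0048 kg/kg → 0.0048 × 18000 / 9.8 = 8.82 mm
Layer 500–200 hPa: Δp = 300 hPa = 30000 Pa, q̄ = 0.00072 kg/kg → 0.00072 × 30000 / 9.8 = 2.20 mm
PW = 38.16 + 8.82 + 2.20 = 49.18 ≈ 49.2 mm.
Rainfall = ε × PW = 0.45 × 49.2 = 22.1 mm.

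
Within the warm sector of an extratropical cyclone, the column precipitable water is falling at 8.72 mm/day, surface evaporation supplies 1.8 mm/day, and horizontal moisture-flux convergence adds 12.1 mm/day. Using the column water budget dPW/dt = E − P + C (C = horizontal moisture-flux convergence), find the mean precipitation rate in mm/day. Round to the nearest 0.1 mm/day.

dPW/dt = -8.72 mm/day.
P = E + C − dPW/dt = 1.8 + (12.1) − (-8.72) = 22.6 mm/day.

P ≈ 22.6 mm/day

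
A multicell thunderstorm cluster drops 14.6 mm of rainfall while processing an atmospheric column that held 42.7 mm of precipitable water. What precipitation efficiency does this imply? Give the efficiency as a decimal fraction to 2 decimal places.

ε ≈ 0.34

ε = rainfall / PW = 14.6 / 42.7 = 0.34.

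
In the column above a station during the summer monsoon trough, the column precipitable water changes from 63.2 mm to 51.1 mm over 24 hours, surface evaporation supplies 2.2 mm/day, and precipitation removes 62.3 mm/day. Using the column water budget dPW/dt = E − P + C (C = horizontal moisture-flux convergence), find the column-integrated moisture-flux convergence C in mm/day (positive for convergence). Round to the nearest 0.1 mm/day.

C ≈ 48.0 mm/day

dPW/dt = (51.1 − 63.2) mm / (24/24 day) = -12.100 mm/day.
C = dPW/dt − E + P = (-12.100) − 2.2 + 62.3 = 48.0 mm/day.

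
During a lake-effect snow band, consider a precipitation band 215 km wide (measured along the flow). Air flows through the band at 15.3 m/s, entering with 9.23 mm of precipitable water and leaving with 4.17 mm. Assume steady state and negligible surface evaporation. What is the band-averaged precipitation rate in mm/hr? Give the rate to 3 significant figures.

R ≈ 1.30 mm/hr

Column moisture flux per unit crosswind length is F = V × PW.
Inflow: F_in = 15.3 × 9.23 = 141.219 mm·m/s
Outflow: F_out = 15.3 × 4.17 = 63.801 mm·m/s
Steady-state rate R = (F_in − F_out)/L = (141.219 − 63.801) / 215000 m = 3.601e-04 mm/s.
R = 3.601e-04 × 3600 = 1.30 mm/hr.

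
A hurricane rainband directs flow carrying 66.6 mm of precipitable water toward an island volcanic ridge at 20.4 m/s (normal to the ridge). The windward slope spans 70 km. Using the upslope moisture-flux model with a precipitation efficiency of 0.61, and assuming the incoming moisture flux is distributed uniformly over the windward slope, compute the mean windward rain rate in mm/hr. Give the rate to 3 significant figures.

R ≈ 42.6 mm/hr

Incoming column moisture flux per unit ridge length: F = V × PW = 20.4 × 66.6 = 1358.64 mm·m/s.
Spread over the 70 km slope with efficiency ε = 0.61: R = ε·F/W = 0.61 × 1358.64 / 70000 m = 1.184e-02 mm/s.
R = 1.184e-02 × 3600 = 42.6 mm/hr.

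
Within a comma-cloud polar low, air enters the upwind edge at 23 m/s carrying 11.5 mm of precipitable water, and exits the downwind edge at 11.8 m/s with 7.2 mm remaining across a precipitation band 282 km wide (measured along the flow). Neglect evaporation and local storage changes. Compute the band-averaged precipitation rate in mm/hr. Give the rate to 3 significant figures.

Column moisture flux per unit crosswind length is F = V × PW.
Inflow: F_in = 23 × 11.5 = 264.5 mm·m/s
Outflow: F_out = 11.8 × 7.2 = 84.96 mm·m/s
Steady-state rate R = (F_in − F_out)/L = (264.5 − 84.96) / 282000 m = 6.367e-04 mm/s.
R = 6.367e-04 × 3600 = 2.29 mm/hr.

R ≈ 2.29 mm/hr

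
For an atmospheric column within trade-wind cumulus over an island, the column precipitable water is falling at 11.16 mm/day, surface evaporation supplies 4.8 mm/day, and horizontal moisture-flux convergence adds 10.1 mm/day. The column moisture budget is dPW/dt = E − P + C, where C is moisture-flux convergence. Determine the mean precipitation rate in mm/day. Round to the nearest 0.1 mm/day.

P ≈ 26.1 mm/day

dPW/dt = -11.16 mm/day.
P = E + C − dPW/dt = 4.8 + (10.1) − (-11.16) = 26.1 mm/day.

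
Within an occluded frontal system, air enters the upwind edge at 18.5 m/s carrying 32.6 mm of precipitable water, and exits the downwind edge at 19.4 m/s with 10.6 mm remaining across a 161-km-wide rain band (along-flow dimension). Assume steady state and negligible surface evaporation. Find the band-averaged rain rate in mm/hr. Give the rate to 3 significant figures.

R ≈ 8.89 mm/hr

Column moisture flux per unit crosswind length is F = V × PW.
Inflow: F_in = 18.5 × 32.6 = 603.1 mm·m/s
Outflow: F_out = 19.4 × 10.6 = 205.64 mm·m/s
Steady-state rate R = (F_in − F_out)/L = (603.1 − 205.64) / 161000 m = 2.469e-03 mm/s.
R = 2.469e-03 × 3600 = 8.89 mm/hr.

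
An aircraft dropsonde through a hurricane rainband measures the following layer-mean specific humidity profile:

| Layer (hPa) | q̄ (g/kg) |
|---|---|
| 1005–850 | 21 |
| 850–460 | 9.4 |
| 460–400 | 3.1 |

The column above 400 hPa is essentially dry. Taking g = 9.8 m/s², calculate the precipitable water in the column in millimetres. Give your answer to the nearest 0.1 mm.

PW ≈ 72.5 mm

Precipitable water is the column-integrated vapour mass per unit area: PW = (1/g) Σ q̄ Δp, with q in kg/kg and Δp in Pa (1 kg/m² of water = 1 mm).
Layer 1005–850 hPa: Δp = 155 hPa = 15500 Pa, q̄ = 0.021 kg/kg → 0.021 × 15500 / 9.8 = 33.21 mm
Layer 850–460 hPa: Δp = 390 hPa = 39000 Pa, q̄ = 0.0094 kg/kg → 0.0094 × 39000 / 9.8 = 37.41 mm
Layer 460–400 hPa: Δp = 60 hPa = 6000 Pa, q̄ = 0.0031 kg/kg → 0.0031 × 6000 / 9.8 = 1.90 mm
PW = 33.21 + 37.41 + 1.90 = 72.52 ≈ 72.5 mm.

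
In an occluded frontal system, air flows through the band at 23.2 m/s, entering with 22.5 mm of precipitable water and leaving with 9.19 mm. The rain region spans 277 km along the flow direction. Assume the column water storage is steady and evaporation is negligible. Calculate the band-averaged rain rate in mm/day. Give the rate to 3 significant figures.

R ≈ 96.3 mm/day

Column moisture flux per unit crosswind length is F = V × PW.
Inflow: F_in = 23.2 × 22.5 = 522 mm·m/s
Outflow: F_out = 23.2 × 9.19 = 213.208 mm·m/s
Steady-state rate R = (F_in − F_out)/L = (522 − 213.208) / 277000 m = 1.115e-03 mm/s.
R = 1.115e-03 × 3600 × 24 = 96.3 mm/day.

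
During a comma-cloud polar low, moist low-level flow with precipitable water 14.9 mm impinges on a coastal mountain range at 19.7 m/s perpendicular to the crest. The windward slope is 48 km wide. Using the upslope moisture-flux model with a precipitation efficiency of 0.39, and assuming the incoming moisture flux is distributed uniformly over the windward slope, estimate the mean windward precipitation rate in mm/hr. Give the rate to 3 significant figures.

R ≈ 8.59 mm/hr

Incoming column moisture flux per unit ridge length: F = V × PW = 19.7 × 14.9 = 293.53 mm·m/s.
Spread over the 48 km slope with efficiency ε = 0.39: R = ε·F/W = 0.39 × 293.53 / 48000 m = 2.385e-03 mm/s.
R = 2.385e-03 × 3600 = 8.59 mm/hr.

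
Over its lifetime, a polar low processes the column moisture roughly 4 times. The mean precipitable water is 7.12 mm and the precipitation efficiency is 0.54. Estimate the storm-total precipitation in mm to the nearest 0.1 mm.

Each cycle deposits ε × PW = 0.54 × 7.12 = 3.8448 mm.
Over 4 cycles: 4 × 3.8448 = 15.4 mm.

precipitation ≈ 15.4 mm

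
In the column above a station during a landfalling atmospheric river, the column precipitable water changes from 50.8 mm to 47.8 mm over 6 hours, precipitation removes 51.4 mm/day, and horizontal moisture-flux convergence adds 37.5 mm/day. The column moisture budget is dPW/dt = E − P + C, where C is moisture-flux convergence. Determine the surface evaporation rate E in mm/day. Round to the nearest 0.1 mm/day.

dPW/dt = (47.8 − 50.8) mm / (6/24 day) = -12.000 mm/day.
E = dPW/dt + P − C = (-12.000) + 51.4 − (37.5) = 1.9 mm/day.

E ≈ 1.9 mm/day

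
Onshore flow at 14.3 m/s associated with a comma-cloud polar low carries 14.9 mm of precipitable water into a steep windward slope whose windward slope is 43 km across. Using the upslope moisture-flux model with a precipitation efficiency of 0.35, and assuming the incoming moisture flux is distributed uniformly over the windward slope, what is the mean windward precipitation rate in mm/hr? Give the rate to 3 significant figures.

Incoming column moisture flux per unit ridge length: F = V × PW = 14.3 × 14.9 = 213.07 mm·m/s.
Spread over the 43 km slope with efficiency ε = 0.35: R = ε·F/W = 0.35 × 213.07 / 43000 m = 1.734e-03 mm/s.
R = 1.734e-03 × 3600 = 6.24 mm/hr.

R ≈ 6.24 mm/hr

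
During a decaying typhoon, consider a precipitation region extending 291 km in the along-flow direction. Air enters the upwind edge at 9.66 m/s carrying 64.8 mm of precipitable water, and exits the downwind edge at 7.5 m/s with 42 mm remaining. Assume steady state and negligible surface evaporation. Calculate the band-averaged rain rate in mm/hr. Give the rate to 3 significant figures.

R ≈ 3.85 mm/hr

Column moisture flux per unit crosswind length is F = V × PW.
Inflow: F_in = 9.66 × 64.8 = 625.968 mm·m/s
Outflow: F_out = 7.5 × 42 = 315 mm·m/s
Steady-state rate R = (F_in − F_out)/L = (625.968 − 315) / 291000 m = 1.069e-03 mm/s.
R = 1.069e-03 × 3600 = 3.85 mm/hr.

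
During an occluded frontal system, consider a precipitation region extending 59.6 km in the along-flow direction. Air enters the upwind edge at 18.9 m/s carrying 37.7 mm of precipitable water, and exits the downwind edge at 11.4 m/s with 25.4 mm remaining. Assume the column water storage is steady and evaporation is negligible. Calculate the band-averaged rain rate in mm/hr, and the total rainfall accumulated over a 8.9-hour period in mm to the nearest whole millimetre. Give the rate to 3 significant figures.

Column moisture flux per unit crosswind length is F = V × PW.
Inflow: F_in = 18.9 × 37.7 = 712.53 mm·m/s
Outflow: F_out = 11.4 × 25.4 = 289.56 mm·m/s
Steady-state rate R = (F_in − F_out)/L = (712.53 − 289.56) / 59600 m = 7.097e-03 mm/s.
R = 7.097e-03 × 3600 = 25.5 mm/hr.
Over 8.9 h: total = 25.5 × 8.9 = 226.95 ≈ 227 mm.

R ≈ 25.5 mm/hr; total ≈ 227 mm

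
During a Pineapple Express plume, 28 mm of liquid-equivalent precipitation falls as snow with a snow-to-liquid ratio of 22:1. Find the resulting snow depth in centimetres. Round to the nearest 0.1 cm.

snow depth ≈ 61.6 cm

Snow depth = liquid × ratio = 28 mm × 22 = 616 mm = 61.6 cm.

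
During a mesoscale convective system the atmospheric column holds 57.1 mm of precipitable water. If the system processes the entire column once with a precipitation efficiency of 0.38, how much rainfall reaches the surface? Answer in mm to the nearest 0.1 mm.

rainfall ≈ 21.7 mm

Rainfall = ε × PW = 0.38 × 57.1 = 21.7 mm.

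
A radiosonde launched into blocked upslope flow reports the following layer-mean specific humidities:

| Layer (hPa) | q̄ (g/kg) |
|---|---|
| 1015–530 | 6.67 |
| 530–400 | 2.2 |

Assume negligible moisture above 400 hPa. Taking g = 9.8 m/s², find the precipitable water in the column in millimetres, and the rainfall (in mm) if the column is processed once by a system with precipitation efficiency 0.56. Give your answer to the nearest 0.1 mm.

PW ≈ 35.9 mm; rainfall ≈ 20.1 mm

Precipitable water is the column-integrated vapour mass per unit area: PW = (1/g) Σ q̄ Δp, with q in kg/kg and Δp in Pa (1 kg/m² of water = 1 mm).
Layer 1015–530 hPa: Δp = 485 hPa = 48500 Pa, q̄ = 0.00667 kg/kg → 0.00667 × 48500 / 9.8 = 33.01 mm
Layer 530–400 hPa: Δp = 130 hPa = 13000 Pa, q̄ = 0.0022 kg/kg → 0.0022 × 13000 / 9.8 = 2.92 mm
PW = 33.01 + 2.92 = 35.93 ≈ 35.9 mm.
Rainfall = ε × PW = 0.56 × 35.9 = 20.1 mm.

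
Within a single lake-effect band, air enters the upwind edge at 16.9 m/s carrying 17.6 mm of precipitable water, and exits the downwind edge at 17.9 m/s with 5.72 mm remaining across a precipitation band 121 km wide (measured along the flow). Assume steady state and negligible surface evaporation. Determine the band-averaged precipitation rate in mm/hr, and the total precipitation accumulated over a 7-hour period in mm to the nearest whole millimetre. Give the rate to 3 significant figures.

R ≈ 5.80 mm/hr; total ≈ 41 mm

Column moisture flux per unit crosswind length is F = V × PW.
Inflow: F_in = 16.9 × 17.6 = 297.44 mm·m/s
Outflow: F_out = 17.9 × 5.72 = 102.388 mm·m/s
Steady-state rate R = (F_in − F_out)/L = (297.44 − 102.388) / 121000 m = 1.612e-03 mm/s.
R = 1.612e-03 × 3600 = 5.80 mm/hr.
Over 7 h: total = 5.80 × 7 = 40.6 ≈ 41 mm.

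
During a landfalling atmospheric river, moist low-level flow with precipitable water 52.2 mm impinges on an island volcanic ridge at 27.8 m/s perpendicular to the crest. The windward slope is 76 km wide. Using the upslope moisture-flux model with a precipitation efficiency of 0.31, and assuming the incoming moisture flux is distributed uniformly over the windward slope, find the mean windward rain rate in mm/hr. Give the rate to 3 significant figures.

R ≈ 21.3 mm/hr

Incoming column moisture flux per unit ridge length: F = V × PW = 27.8 × 52.2 = 1451.16 mm·m/s.
Spread over the 76 km slope with efficiency ε = 0.31: R = ε·F/W = 0.31 × 1451.16 / 76000 m = 5.919e-03 mm/s.
R = 5.919e-03 × 3600 = 21.3 mm/hr.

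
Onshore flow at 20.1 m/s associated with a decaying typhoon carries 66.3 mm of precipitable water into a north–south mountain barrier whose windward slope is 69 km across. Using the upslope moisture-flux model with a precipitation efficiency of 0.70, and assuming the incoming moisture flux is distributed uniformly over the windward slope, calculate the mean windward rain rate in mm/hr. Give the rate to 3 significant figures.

R ≈ 48.7 mm/hr

Incoming column moisture flux per unit ridge length: F = V × PW = 20.1 × 66.3 = 1332.63 mm·m/s.
Spread over the 69 km slope with efficiency ε = 0.70: R = ε·F/W = 0.70 × 1332.63 / 69000 m = 1.352e-02 mm/s.
R = 1.352e-02 × 3600 = 48.7 mm/hr.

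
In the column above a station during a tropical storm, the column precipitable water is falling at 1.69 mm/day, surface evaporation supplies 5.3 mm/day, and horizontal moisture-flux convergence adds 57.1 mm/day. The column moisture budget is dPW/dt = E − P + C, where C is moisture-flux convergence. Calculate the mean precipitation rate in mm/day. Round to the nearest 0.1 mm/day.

dPW/dt = -1.69 mm/day.
P = E + C − dPW/dt = 5.3 + (57.1) − (-1.69) = 64.1 mm/day.

P ≈ 64.1 mm/day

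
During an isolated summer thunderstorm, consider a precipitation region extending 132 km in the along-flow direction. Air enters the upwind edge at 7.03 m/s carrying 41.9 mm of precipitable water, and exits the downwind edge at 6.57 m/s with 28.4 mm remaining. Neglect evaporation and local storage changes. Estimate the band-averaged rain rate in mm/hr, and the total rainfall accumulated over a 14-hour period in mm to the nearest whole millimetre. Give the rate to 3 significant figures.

Column moisture flux per unit crosswind length is F = V × PW.
Inflow: F_in = 7.03 × 41.9 = 294.557 mm·m/s
Outflow: F_out = 6.57 × 28.4 = 186.588 mm·m/s
Steady-state rate R = (F_in − F_out)/L = (294.557 − 186.588) / 132000 m = 8.179e-04 mm/s.
R = 8.179e-04 × 3600 = 2.94 mm/hr.
Over 14 h: total = 2.94 × 14 = 41.16 ≈ 41 mm.

R ≈ 2.94 mm/hr; total ≈ 41 mm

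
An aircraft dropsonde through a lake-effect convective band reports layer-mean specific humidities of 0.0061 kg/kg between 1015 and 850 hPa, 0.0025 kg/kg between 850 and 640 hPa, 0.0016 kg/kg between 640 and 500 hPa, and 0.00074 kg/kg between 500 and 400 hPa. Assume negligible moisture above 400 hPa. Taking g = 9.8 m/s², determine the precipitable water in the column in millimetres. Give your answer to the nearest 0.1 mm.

PW ≈ 18.7 mm

Precipitable water is the column-integrated vapour mass per unit area: PW = (1/g) Σ q̄ Δp, with q in kg/kg and Δp in Pa (1 kg/m² of water = 1 mm).
Layer 1015–850 hPa: Δp = 165 hPa = 16500 Pa, q̄ = 0.0061 kg/kg → 0.0061 × 16500 / 9.8 = 10.27 mm
Layer 850–640 hPa: Δp = 210 hPa = 21000 Pa, q̄ = 0.0025 kg/kg → 0.0025 × 21000 / 9.8 = 5.36 mm
Layer 640–500 hPa: Δp = 140 hPa = 14000 Pa, q̄ = 0.0016 kg/kg → 0.0016 × 14000 / 9.8 = 2.29 mm
Layer 500–400 hPa: Δp = 100 hPa = 10000 Pa, q̄ = 0.00074 kg/kg → 0.00074 × 10000 / 9.8 = 0.76 mm
PW = 10.27 + 5.36 + 2.29 + 0.76 = 18.68 ≈ 18.7 mm.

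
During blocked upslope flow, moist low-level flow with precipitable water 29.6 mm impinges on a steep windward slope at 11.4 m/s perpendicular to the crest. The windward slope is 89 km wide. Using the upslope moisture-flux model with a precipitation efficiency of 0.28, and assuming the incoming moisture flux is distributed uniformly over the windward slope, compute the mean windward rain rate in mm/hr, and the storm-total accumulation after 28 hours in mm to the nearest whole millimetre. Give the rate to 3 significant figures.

Incoming column moisture flux per unit ridge length: F = V × PW = 11.4 × 29.6 = 337.44 mm·m/s.
Spread over the 89 km slope with efficiency ε = 0.28: R = ε·F/W = 0.28 × 337.44 / 89000 m = 1.062e-03 mm/s.
R = 1.062e-03 × 3600 = 3.82 mm/hr.
Over 28 h: total = 3.82 × 28 = 106.96 ≈ 107 mm.

R ≈ 3.82 mm/hr; total ≈ 107 mm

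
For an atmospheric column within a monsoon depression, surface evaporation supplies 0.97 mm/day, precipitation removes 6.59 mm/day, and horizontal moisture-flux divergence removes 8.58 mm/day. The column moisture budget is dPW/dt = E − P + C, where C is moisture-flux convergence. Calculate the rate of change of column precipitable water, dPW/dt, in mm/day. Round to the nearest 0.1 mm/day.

dPW/dt ≈ -14.2 mm/day

dPW/dt = E − P + C = 0.97 − 6.59 + (-8.58) = -14.2 mm/day.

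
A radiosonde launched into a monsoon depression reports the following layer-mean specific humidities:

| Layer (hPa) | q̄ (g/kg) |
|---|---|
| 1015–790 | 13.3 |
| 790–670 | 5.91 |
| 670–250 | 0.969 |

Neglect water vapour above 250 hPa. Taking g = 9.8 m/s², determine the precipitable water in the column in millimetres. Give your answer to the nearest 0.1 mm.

Precipitable water is the column-integrated vapour mass per unit area: PW = (1/g) Σ q̄ Δp, with q in kg/kg and Δp in Pa (1 kg/m² of water = 1 mm).
Layer 1015–790 hPa: Δp = 225 hPa = 22500 Pa, q̄ = 0.0133 kg/kg → 0.0133 × 22500 / 9.8 = 30.54 mm
Layer 790–670 hPa: Δp = 120 hPa = 12000 Pa, q̄ = 0.00591 kg/kg → 0.00591 × 12000 / 9.8 = 7.24 mm
Layer 670–250 hPa: Δp = 420 hPa = 42000 Pa, q̄ = 0.000969 kg/kg → 0.000969 × 42000 / 9.8 = 4.15 mm
PW = 30.54 + 7.24 + 4.15 = 41.93 ≈ 41.9 mm.

PW ≈ 41.9 mm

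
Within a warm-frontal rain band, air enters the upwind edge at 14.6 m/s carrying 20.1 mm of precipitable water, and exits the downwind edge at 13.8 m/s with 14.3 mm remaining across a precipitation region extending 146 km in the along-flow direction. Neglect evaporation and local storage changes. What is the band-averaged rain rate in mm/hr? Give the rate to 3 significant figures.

Column moisture flux per unit crosswind length is F = V × PW.
Inflow: F_in = 14.6 × 20.1 = 293.46 mm·m/s
Outflow: F_out = 13.8 × 14.3 = 197.34 mm·m/s
Steady-state rate R = (F_in − F_out)/L = (293.46 − 197.34) / 146000 m = 6.584e-04 mm/s.
R = 6.584e-04 × 3600 = 2.37 mm/hr.

R ≈ 2.37 mm/hr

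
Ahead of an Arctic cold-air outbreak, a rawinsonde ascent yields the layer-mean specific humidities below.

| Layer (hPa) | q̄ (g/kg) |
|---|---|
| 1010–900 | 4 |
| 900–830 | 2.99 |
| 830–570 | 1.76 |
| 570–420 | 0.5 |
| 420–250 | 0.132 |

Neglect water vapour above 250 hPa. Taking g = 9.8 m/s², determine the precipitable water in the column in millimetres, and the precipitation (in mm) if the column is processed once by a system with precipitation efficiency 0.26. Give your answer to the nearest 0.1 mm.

Precipitable water is the column-integrated vapour mass per unit area: PW = (1/g) Σ q̄ Δp, with q in kg/kg and Δp in Pa (1 kg/m² of water = 1 mm).
Layer 1010–900 hPa: Δp = 110 hPa = 11000 Pa, q̄ = 0.004 kg/kg → 0.004 × 11000 / 9.8 = 4.49 mm
Layer 900–830 hPa: Δp = 70 hPa = 7000 Pa, q̄ = 0.00299 kg/kg → 0.00299 × 7000 / 9.8 = 2.14 mm
Layer 830–570 hPa: Δp = 260 hPa = 26000 Pa, q̄ = 0.00176 kg/kg → 0.00176 × 26000 / 9.8 = 4.67 mm
Layer 570–420 hPa: Δp = 150 hPa = 15000 Pa, q̄ = 0.0005 kg/kg → 0.0005 × 15000 / 9.8 = 0.77 mm
Layer 420–250 hPa: Δp = 170 hPa = 17000 Pa, q̄ = 0.000132 kg/kg → 0.000132 × 17000 / 9.8 = 0.23 mm
PW = 4.49 + 2.14 + 4.67 + 0.77 + 0.23 = 12.30 ≈ 12.3 mm.
Precipitation = ε × PW = 0.26 × 12.3 = 3.2 mm.

PW ≈ 12.3 mm; precipitation ≈ 3.2 mm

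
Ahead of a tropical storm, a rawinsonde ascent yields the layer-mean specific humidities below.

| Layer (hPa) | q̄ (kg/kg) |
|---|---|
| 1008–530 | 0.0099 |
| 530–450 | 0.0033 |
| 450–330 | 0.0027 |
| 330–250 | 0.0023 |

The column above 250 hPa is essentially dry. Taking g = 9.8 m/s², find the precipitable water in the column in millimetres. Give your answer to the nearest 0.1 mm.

Precipitable water is the column-integrated vapour mass per unit area: PW = (1/g) Σ q̄ Δp, with q in kg/kg and Δp in Pa (1 kg/m² of water = 1 mm).
Layer 1008–530 hPa: Δp = 478 hPa = 47800 Pa, q̄ = 0.0099 kg/kg → 0.0099 × 47800 / 9.8 = 48.29 mm
Layer 530–450 hPa: Δp = 80 hPa = 8000 Pa, q̄ = 0.0033 kg/kg → 0.0033 × 8000 / 9.8 = 2.69 mm
Layer 450–330 hPa: Δp = 120 hPa = 12000 Pa, q̄ = 0.0027 kg/kg → 0.0027 × 12000 / 9.8 = 3.31 mm
Layer 330–250 hPa: Δp = 80 hPa = 8000 Pa, q̄ = 0.0023 kg/kg → 0.0023 × 8000 / 9.8 = 1.88 mm
PW = 48.29 + 2.69 + 3.31 + 1.88 = 56.17 ≈ 56.2 mm.

PW ≈ 56.2 mm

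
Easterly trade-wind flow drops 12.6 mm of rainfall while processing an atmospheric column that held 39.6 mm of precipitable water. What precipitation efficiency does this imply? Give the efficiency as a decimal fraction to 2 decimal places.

ε = rainfall / PW = 12.6 / 39.6 = 0.32.

ε ≈ 0.32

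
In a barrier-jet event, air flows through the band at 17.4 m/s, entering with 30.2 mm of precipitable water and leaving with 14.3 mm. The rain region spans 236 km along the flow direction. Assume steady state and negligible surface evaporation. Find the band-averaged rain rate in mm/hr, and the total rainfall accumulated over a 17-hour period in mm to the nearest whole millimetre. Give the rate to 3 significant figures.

R ≈ 4.22 mm/hr; total ≈ 72 mm

Column moisture flux per unit crosswind length is F = V × PW.
Inflow: F_in = 17.4 × 30.2 = 525.48 mm·m/s
Outflow: F_out = 17.4 × 14.3 = 248.82 mm·m/s
Steady-state rate R = (F_in − F_out)/L = (525.48 − 248.82) / 236000 m = 1.172e-03 mm/s.
R = 1.172e-03 × 3600 = 4.22 mm/hr.
Over 17 h: total = 4.22 × 17 = 71.74 ≈ 72 mm.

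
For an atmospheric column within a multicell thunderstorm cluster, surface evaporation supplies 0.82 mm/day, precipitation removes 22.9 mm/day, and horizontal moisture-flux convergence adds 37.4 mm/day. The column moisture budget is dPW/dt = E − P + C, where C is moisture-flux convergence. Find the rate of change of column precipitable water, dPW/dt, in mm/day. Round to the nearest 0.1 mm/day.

dPW/dt ≈ 15.3 mm/day

dPW/dt = E − P + C = 0.82 − 22.9 + (37.4) = 15.3 mm/day.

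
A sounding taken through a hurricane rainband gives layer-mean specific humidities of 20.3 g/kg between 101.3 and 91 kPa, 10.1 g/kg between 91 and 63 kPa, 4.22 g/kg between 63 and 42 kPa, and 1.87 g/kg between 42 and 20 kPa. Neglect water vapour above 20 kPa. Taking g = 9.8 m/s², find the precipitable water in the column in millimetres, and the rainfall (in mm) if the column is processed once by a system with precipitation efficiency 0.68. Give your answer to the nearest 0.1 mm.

PW ≈ 63.4 mm; rainfall ≈ 43.1 mm

Precipitable water is the column-integrated vapour mass per unit area: PW = (1/g) Σ q̄ Δp, with q in kg/kg and Δp in Pa (1 kg/m² of water = 1 mm).
Layer 101.3–91 kPa: Δp = 103 hPa = 10300 Pa, q̄ = 0.0203 kg/kg → 0.0203 × 10300 / 9.8 = 21.34 mm
Layer 91–63 kPa: Δp = 280 hPa = 28000 Pa, q̄ = 0.0101 kg/kg → 0.0101 × 28000 / 9.8 = 28.86 mm
Layer 63–42 kPa: Δp = 210 hPa = 21000 Pa, q̄ = 0.00422 kg/kg → 0.00422 × 21000 / 9.8 = 9.04 mm
Layer 42–20 kPa: Δp = 220 hPa = 22000 Pa, q̄ = 0.00187 kg/kg → 0.00187 × 22000 / 9.8 = 4.20 mm
PW = 21.34 + 28.86 + 9.04 + 4.20 = 63.44 ≈ 63.4 mm.
Rainfall = ε × PW = 0.68 × 63.4 = 43.1 mm.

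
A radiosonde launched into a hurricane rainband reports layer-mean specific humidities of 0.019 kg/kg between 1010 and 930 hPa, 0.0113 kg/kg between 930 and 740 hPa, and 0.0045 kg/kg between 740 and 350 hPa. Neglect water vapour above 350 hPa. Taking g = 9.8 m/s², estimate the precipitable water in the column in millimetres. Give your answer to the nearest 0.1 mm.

PW ≈ 55.3 mm

Precipitable water is the column-integrated vapour mass per unit area: PW = (1/g) Σ q̄ Δp, with q in kg/kg and Δp in Pa (1 kg/m² of water = 1 mm).
Layer 1010–930 hPa: Δp = 80 hPa = 8000 Pa, q̄ = 0.019 kg/kg → 0.019 × 8000 / 9.8 = 15.51 mm
Layer 930–740 hPa: Δp = 190 hPa = 19000 Pa, q̄ = 0.0113 kg/kg → 0.0113 × 19000 / 9.8 = 21.91 mm
Layer 740–350 hPa: Δp = 390 hPa = 39000 Pa, q̄ = 0.0045 kg/kg → 0.0045 × 39000 / 9.8 = 17.91 mm
PW = 15.51 + 21.91 + 17.91 = 55.33 ≈ 55.3 mm.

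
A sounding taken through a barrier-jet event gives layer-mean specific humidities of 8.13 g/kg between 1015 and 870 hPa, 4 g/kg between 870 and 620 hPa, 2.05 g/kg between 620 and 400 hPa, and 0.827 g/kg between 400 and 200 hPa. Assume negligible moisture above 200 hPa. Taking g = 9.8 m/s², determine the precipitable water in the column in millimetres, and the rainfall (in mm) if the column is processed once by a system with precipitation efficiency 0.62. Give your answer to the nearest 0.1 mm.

PW ≈ 28.5 mm; rainfall ≈ 17.7 mm

Precipitable water is the column-integrated vapour mass per unit area: PW = (1/g) Σ q̄ Δp, with q in kg/kg and Δp in Pa (1 kg/m² of water = 1 mm).
Layer 1015–870 hPa: Δp = 145 hPa = 14500 Pa, q̄ = 0.00813 kg/kg → 0.00813 × 14500 / 9.8 = 12.03 mm
Layer 870–620 hPa: Δp = 250 hPa = 25000 Pa, q̄ = 0.004 kg/kg → 0.004 × 25000 / 9.8 = 10.20 mm
Layer 620–400 hPa: Δp = 220 hPa = 22000 Pa, q̄ = 0.00205 kg/kg → 0.00205 × 22000 / 9.8 = 4.60 mm
Layer 400–200 hPa: Δp = 200 hPa = 20000 Pa, q̄ = 0.000827 kg/kg → 0.000827 × 20000 / 9.8 = 1.69 mm
PW = 12.03 + 10.20 + 4.60 + 1.69 = 28.52 ≈ 28.5 mm.
Rainfall = ε × PW = 0.62 × 28.5 = 17.7 mm.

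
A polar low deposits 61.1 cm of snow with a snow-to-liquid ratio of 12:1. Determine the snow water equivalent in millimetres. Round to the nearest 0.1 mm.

SWE = snow depth / ratio = 61.1 cm / 12 = 5.092 cm = 50.9 mm.

SWE ≈ 50.9 mm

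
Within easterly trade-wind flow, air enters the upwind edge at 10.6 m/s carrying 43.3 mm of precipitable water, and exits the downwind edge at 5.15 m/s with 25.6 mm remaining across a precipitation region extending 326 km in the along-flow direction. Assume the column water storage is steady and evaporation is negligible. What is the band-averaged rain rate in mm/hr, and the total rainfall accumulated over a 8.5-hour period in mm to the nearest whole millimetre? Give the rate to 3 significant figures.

Column moisture flux per unit crosswind length is F = V × PW.
Inflow: F_in = 10.6 × 43.3 = 458.98 mm·m/s
Outflow: F_out = 5.15 × 25.6 = 131.84 mm·m/s
Steady-state rate R = (F_in − F_out)/L = (458.98 − 131.84) / 326000 m = 1.003e-03 mm/s.
R = 1.003e-03 × 3600 = 3.61 mm/hr.
Over 8.5 h: total = 3.61 × 8.5 = 30.685 ≈ 31 mm.

R ≈ 3.61 mm/hr; total ≈ 31 mm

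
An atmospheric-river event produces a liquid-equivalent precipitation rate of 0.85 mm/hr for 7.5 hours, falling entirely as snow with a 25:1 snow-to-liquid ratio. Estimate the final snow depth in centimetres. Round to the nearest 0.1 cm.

snow depth ≈ 15.9 cm

Liquid-equivalent depth = 0.85 × 7.5 = 6.375 mm.
Snow depth = 6.375 mm × 25 = 159.375 mm = 15.9 cm.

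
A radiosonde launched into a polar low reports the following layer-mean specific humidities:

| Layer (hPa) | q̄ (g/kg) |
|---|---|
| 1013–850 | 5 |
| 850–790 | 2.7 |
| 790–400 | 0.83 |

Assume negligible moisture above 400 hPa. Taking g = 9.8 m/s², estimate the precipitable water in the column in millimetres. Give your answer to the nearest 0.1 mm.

PW ≈ 13.3 mm

Precipitable water is the column-integrated vapour mass per unit area: PW = (1/g) Σ q̄ Δp, with q in kg/kg and Δp in Pa (1 kg/m² of water = 1 mm).
Layer 1013–850 hPa: Δp = 163 hPa = 16300 Pa, q̄ = 0.005 kg/kg → 0.005 × 16300 / 9.8 = 8.32 mm
Layer 850–790 hPa: Δp = 60 hPa = 6000 Pa, q̄ = 0.0027 kg/kg → 0.0027 × 6000 / 9.8 = 1.65 mm
Layer 790–400 hPa: Δp = 390 hPa = 39000 Pa, q̄ = 0.00083 kg/kg → 0.00083 × 39000 / 9.8 = 3.30 mm
PW = 8.32 + 1.65 + 3.30 = 13.27 ≈ 13.3 mm.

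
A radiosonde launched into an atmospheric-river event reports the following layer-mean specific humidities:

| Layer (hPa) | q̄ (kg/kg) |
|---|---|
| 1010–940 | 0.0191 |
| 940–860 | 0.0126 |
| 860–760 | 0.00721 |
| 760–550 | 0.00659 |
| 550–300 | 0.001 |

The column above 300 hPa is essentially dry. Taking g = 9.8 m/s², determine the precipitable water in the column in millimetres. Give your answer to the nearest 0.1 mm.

Precipitable water is the column-integrated vapour mass per unit area: PW = (1/g) Σ q̄ Δp, with q in kg/kg and Δp in Pa (1 kg/m² of water = 1 mm).
Layer 1010–940 hPa: Δp = 70 hPa = 7000 Pa, q̄ = 0.0191 kg/kg → 0.0191 × 7000 / 9.8 = 13.64 mm
Layer 940–860 hPa: Δp = 80 hPa = 8000 Pa, q̄ = 0.0126 kg/kg → 0.0126 × 8000 / 9.8 = 10.29 mm
Layer 860–760 hPa: Δp = 100 hPa = 10000 Pa, q̄ = 0.00721 kg/kg → 0.00721 × 10000 / 9.8 = 7.36 mm
Layer 760–550 hPa: Δp = 210 hPa = 21000 Pa, q̄ = 0.00659 kg/kg → 0.00659 × 21000 / 9.8 = 14.12 mm
Layer 550–300 hPa: Δp = 250 hPa = 25000 Pa, q̄ = 0.001 kg/kg → 0.001 × 25000 / 9.8 = 2.55 mm
PW = 13.64 + 10.29 + 7.36 + 14.12 + 2.55 = 47.96 ≈ 48.0 mm.

PW ≈ 48.0 mm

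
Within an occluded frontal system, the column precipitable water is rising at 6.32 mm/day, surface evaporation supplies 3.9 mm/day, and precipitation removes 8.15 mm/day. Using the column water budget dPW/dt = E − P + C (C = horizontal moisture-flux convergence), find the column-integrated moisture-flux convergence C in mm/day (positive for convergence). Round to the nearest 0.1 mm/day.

C ≈ 10.6 mm/day

dPW/dt = +6.32 mm/day.
C = dPW/dt − E + P = (+6.32) − 3.9 + 8.15 = 10.6 mm/day.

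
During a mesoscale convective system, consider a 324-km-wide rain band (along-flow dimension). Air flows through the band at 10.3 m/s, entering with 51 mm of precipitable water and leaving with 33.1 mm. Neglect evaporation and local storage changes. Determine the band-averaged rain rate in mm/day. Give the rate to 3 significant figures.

Column moisture flux per unit crosswind length is F = V × PW.
Inflow: F_in = 10.3 × 51 = 525.3 mm·m/s
Outflow: F_out = 10.3 × 33.1 = 340.93 mm·m/s
Steady-state rate R = (F_in − F_out)/L = (525.3 − 340.93) / 324000 m = 5.690e-04 mm/s.
R = 5.690e-04 × 3600 × 24 = 49.2 mm/day.

R ≈ 49.2 mm/day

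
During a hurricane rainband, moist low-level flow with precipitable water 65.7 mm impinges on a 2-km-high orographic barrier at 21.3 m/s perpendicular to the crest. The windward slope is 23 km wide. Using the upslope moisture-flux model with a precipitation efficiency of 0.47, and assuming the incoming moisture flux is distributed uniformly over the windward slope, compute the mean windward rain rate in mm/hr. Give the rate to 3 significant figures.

Incoming column moisture flux per unit ridge length: F = V × PW = 21.3 × 65.7 = 1399.41 mm·m/s.
Spread over the 23 km slope with efficiency ε = 0.47: R = ε·F/W = 0.47 × 1399.41 / 23000 m = 2.860e-02 mm/s.
R = 2.860e-02 × 3600 = 103 mm/hr.

R ≈ 103 mm/hr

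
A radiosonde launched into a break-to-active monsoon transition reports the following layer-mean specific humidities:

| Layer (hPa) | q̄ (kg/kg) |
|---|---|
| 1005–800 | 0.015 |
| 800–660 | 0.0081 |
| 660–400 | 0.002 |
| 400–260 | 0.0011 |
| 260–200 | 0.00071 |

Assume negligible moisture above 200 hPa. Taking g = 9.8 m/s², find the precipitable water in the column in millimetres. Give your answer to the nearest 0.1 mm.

PW ≈ 50.3 mm

Precipitable water is the column-integrated vapour mass per unit area: PW = (1/g) Σ q̄ Δp, with q in kg/kg and Δp in Pa (1 kg/m² of water = 1 mm).
Layer 1005–800 hPa: Δp = 205 hPa = 20500 Pa, q̄ = 0.015 kg/kg → 0.015 × 20500 / 9.8 = 31.38 mm
Layer 800–660 hPa: Δp = 140 hPa = 14000 Pa, q̄ = 0.0081 kg/kg → 0.0081 × 14000 / 9.8 = 11.57 mm
Layer 660–400 hPa: Δp = 260 hPa = 26000 Pa, q̄ = 0.002 kg/kg → 0.002 × 26000 / 9.8 = 5.31 mm
Layer 400–260 hPa: Δp = 140 hPa = 14000 Pa, q̄ = 0.0011 kg/kg → 0.0011 × 14000 / 9.8 = 1.57 mm
Layer 260–200 hPa: Δp = 60 hPa = 6000 Pa, q̄ = 0.00071 kg/kg → 0.00071 × 6000 / 9.8 = 0.43 mm
PW = 31.38 + 11.57 + 5.31 + 1.57 + 0.43 = 50.26 ≈ 50.3 mm.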